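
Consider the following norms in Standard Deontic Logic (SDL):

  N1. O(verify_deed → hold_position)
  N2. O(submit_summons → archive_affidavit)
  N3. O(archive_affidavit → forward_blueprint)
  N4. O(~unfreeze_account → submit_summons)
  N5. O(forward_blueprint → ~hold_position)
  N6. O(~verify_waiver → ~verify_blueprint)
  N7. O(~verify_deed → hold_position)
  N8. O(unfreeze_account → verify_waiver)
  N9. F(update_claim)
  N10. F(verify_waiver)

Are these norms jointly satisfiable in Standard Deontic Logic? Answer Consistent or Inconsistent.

Inconsistent

Premises 7 and 1 are O(~verify_deed → hold_position) and O(verify_deed → hold_position); every ideal world satisfies ~verify_deed or verify_deed, so in either case hold_position holds — hence O(hold_position).
Premise 5, O(forward_blueprint → ~hold_position), contraposes to O(hold_position → ~forward_blueprint); with O(hold_position) we get O(~forward_blueprint).
The contrapositive of premise 3 (O(archive_affidavit → forward_blueprint)) is O(~forward_blueprint → ~archive_affidavit), and O(~forward_blueprint) is already established, so O(~archive_affidavit).
The contrapositive of premise 2 (O(submit_summons → archive_affidavit)) is O(~archive_affidavit → ~submit_summons), and O(~archive_affidavit) is already established, so O(~submit_summons).
Premise 4, O(~unfreeze_account → submit_summons), contraposes to O(~submit_summons → unfreeze_account); with O(~submit_summons) we get O(unfreeze_account).
With premise 8, O(unfreeze_account → verify_waiver), the K-axiom yields O(verify_waiver).
But premise 10, F(verify_waiver), means O(~verify_waiver).
We now have both O(verify_waiver) and O(~verify_waiver) — verify_waiver is simultaneously obligatory and forbidden, violating the D-axiom.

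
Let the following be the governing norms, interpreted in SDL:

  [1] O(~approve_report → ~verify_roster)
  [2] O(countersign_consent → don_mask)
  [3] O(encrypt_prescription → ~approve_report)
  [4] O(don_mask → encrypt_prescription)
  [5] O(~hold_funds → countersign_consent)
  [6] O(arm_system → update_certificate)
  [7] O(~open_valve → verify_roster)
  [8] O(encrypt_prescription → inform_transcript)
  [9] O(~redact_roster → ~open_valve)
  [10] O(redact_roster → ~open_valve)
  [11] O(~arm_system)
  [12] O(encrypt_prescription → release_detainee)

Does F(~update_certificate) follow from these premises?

Premise 6 is O(arm_system → update_certificate), but O(arm_system) is not derivable from the premises, so it does not yield O(update_certificate).
No other premise forces O(update_certificate). An ideal world satisfying every premise can still have ~update_certificate true, so F(~update_certificate) is not derivable.

No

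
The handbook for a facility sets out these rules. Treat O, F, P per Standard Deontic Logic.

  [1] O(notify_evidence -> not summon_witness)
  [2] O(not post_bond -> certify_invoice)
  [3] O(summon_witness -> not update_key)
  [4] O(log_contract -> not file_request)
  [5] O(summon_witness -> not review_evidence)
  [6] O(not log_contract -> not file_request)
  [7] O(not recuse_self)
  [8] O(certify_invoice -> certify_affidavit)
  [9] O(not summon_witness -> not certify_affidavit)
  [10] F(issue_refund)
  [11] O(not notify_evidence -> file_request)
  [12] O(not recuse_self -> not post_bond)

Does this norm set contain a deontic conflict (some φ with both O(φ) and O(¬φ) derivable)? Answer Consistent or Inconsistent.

By case analysis on log_contract: premise 4 gives O(log_contract -> not file_request) and premise 6 gives O(not log_contract -> not file_request), so O(not file_request) either way.
The contrapositive of premise 11 (O(not notify_evidence -> file_request)) is O(not file_request -> notify_evidence), and O(not file_request) is already established, so O(notify_evidence).
From O(notify_evidence) and premise 1, O(notify_evidence -> not summon_witness), we obtain O(not summon_witness).
From O(not summon_witness) and premise 9, O(not summon_witness -> not certify_affidavit), we obtain O(not certify_affidavit).
Premise 8 is O(certify_invoice -> certify_affidavit); contrapositively O(not certify_affidavit -> not certify_invoice). Since O(not certify_affidavit) holds, K gives O(not certify_invoice).
Premise 2, O(not post_bond -> certify_invoice), contraposes to O(not certify_invoice -> post_bond); with O(not certify_invoice) we get O(post_bond).
The contrapositive of premise 12 (O(not recuse_self -> not post_bond)) is O(post_bond -> recuse_self), and O(post_bond) is already established, so O(recuse_self).
However, premise 7 gives O(not recuse_self).
We now have both O(recuse_self) and O(not recuse_self) — recuse_self is simultaneously obligatory and forbidden, violating the D-axiom.

Inconsistent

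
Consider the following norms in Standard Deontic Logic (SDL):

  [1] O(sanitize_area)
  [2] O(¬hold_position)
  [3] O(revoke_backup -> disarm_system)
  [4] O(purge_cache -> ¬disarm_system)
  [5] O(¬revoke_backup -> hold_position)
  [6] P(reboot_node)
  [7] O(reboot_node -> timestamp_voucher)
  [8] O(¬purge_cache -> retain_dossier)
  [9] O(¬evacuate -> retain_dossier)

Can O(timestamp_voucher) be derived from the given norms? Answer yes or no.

No

Premise 7 is O(reboot_node -> timestamp_voucher), but O(reboot_node) is not derivable from the premises (the permission P(reboot_node) asserts only ¬O(¬reboot_node), not O(reboot_node)), so it does not yield O(timestamp_voucher).
No other premise forces O(timestamp_voucher). An ideal world satisfying every premise can still have timestamp_voucher false, so O(timestamp_voucher) is not derivable.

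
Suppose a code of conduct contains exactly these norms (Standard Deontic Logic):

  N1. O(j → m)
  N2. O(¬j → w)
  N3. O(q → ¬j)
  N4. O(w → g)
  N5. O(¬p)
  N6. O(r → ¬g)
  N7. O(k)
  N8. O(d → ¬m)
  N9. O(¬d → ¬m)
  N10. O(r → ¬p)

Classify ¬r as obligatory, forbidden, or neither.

Premises 8 and 9 cover both cases: O(d → ¬m) and O(¬d → ¬m). Since d ∨ ¬d is a tautology, O(¬m) follows.
Premise 1 is O(j → m); contrapositively O(¬m → ¬j). Since O(¬m) holds, K gives O(¬j).
With premise 2, O(¬j → w), the K-axiom yields O(w).
With premise 4, O(w → g), the K-axiom yields O(g).
Premise 6 is O(r → ¬g); contrapositively O(g → ¬r). Since O(g) holds, K gives O(¬r).
Premises 3, 5, 7, 10 do not contribute to this derivation.
Hence ¬r is obligatory.

Obligatory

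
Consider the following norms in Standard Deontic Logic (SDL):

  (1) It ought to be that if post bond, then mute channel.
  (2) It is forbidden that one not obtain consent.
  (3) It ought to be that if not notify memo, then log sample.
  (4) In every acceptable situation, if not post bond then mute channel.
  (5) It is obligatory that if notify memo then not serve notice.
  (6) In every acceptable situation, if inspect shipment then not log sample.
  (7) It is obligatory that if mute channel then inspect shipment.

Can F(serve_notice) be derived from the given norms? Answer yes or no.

By case analysis on post_bond: premise 1 gives O(post_bond → mute_channel) and premise 4 gives O(¬post_bond → mute_channel), so O(mute_channel) either way.
Applying K to premise 7 (O(mute_channel → inspect_shipment)) and O(mute_channel) yields O(inspect_shipment).
With premise 6, O(inspect_shipment → ¬log_sample), the K-axiom yields O(¬log_sample).
The contrapositive of premise 3 (O(¬notify_memo → log_sample)) is O(¬log_sample → notify_memo), and O(¬log_sample) is already established, so O(notify_memo).
From O(notify_memo) and premise 5, O(notify_memo → ¬serve_notice), we obtain O(¬serve_notice).
Premise 2 does not contribute to this derivation.
So O(¬serve_notice) holds, i.e. F(serve_notice). The claim follows.

Yes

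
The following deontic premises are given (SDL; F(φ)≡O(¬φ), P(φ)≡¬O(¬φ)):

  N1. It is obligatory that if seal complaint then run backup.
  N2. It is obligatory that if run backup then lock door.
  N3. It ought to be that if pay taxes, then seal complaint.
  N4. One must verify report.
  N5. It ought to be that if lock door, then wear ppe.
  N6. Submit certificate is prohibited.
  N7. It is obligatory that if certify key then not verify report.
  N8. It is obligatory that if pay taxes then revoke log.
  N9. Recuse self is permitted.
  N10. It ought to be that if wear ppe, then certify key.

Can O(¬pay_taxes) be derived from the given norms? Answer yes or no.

Premise 4 gives O(verify_report).
The contrapositive of premise 7 (O(certify_key → ¬verify_report)) is O(verify_report → ¬certify_key), and O(verify_report) is already established, so O(¬certify_key).
The contrapositive of premise 10 (O(wear_ppe → certify_key)) is O(¬certify_key → ¬wear_ppe), and O(¬certify_key) is already established, so O(¬wear_ppe).
The contrapositive of premise 5 (O(lock_door → wear_ppe)) is O(¬wear_ppe → ¬lock_door), and O(¬wear_ppe) is already established, so O(¬lock_door).
Premise 2 is O(run_backup → lock_door); contrapositively O(¬lock_door → ¬run_backup). Since O(¬lock_door) holds, K gives O(¬run_backup).
Premise 1 is O(seal_complaint → run_backup); contrapositively O(¬run_backup → ¬seal_complaint). Since O(¬run_backup) holds, K gives O(¬seal_complaint).
Premise 3, O(pay_taxes → seal_complaint), contraposes to O(¬seal_complaint → ¬pay_taxes); with O(¬seal_complaint) we get O(¬pay_taxes).
Premises 6, 8, 9 do not contribute to this derivation.
So O(¬pay_taxes) follows.

Yes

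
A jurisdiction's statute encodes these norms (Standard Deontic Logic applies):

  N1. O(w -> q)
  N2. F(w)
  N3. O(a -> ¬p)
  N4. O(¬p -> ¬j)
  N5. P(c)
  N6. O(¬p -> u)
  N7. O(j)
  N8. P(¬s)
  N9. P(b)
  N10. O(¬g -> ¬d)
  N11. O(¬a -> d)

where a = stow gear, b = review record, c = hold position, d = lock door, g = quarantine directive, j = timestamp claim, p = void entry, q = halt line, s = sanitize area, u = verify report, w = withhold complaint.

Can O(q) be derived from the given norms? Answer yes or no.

No

Premise 1 is O(w -> q), but O(w) is not derivable from the premises, so it does not yield O(q).
No other premise forces O(q). An ideal world satisfying every premise can still have q false, so O(q) is not derivable.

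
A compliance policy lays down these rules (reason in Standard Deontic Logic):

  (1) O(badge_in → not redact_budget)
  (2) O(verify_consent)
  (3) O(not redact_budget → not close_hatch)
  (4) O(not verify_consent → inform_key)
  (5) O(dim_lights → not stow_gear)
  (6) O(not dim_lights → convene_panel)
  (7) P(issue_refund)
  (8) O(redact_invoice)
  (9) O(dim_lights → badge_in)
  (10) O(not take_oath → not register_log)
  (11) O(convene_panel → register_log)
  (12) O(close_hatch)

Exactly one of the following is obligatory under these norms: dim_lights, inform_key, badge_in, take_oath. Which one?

take_oath

Premise 12 gives O(close_hatch).
Premise 3 is O(not redact_budget → not close_hatch); contrapositively O(close_hatch → redact_budget). Since O(close_hatch) holds, K gives O(redact_budget).
Premise 1, O(badge_in → not redact_budget), contraposes to O(redact_budget → not badge_in); with O(redact_budget) we get O(not badge_in).
Premise 9 is O(dim_lights → badge_in); contrapositively O(not badge_in → not dim_lights). Since O(not badge_in) holds, K gives O(not dim_lights).
With premise 6, O(not dim_lights → convene_panel), the K-axiom yields O(convene_panel).
With premise 11, O(convene_panel → register_log), the K-axiom yields O(register_log).
The contrapositive of premise 10 (O(not take_oath → not register_log)) is O(register_log → take_oath), and O(register_log) is already established, so O(take_oath).
So O(take_oath) holds — take_oath is obligatory. None of the other listed options is made obligatory by any chain of premises.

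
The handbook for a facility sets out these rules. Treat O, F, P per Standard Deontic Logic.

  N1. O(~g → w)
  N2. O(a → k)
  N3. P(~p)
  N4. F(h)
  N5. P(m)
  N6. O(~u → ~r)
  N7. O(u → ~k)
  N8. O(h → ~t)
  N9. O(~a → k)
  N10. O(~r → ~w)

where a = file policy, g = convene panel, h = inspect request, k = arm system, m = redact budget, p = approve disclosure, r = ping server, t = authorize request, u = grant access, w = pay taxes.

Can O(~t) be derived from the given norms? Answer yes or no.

No

Premise 8 is O(h → ~t), but O(h) is not derivable from the premises, so it does not yield O(~t).
No other premise forces O(~t). An ideal world satisfying every premise can still have ~t false, so O(~t) is not derivable.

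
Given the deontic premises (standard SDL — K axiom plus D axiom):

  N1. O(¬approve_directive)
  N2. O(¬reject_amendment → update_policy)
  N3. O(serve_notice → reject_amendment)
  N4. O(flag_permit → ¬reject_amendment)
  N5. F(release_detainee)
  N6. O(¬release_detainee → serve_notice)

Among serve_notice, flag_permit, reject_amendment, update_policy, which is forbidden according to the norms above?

Premise 5, F(release_detainee), is equivalent to O(¬release_detainee).
With premise 6, O(¬release_detainee → serve_notice), the K-axiom yields O(serve_notice).
From O(serve_notice) and premise 3, O(serve_notice → reject_amendment), we obtain O(reject_amendment).
Premise 4 is O(flag_permit → ¬reject_amendment); contrapositively O(reject_amendment → ¬flag_permit). Since O(reject_amendment) holds, K gives O(¬flag_permit).
So O(¬flag_permit) holds, i.e. flag_permit is forbidden. None of the other listed options is forbidden under the premises.

flag_permit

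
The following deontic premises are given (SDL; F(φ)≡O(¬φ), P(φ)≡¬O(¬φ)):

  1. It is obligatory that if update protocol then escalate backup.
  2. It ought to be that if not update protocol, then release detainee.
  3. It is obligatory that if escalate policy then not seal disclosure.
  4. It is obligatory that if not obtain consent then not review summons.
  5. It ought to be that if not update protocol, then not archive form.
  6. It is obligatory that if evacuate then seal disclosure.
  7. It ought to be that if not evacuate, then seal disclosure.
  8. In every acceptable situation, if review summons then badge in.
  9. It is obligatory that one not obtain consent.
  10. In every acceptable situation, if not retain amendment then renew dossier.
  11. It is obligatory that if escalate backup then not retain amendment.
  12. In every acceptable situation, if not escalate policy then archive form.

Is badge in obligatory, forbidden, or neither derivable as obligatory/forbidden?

Neither

Premise 8 is O(review_summons → badge_in), but O(review_summons) is not derivable from the premises, so it does not yield O(badge_in).
No premise or chain of K-axiom applications forces O(badge_in), and none forces O(¬badge_in). So badge_in is neither obligatory nor forbidden under these norms.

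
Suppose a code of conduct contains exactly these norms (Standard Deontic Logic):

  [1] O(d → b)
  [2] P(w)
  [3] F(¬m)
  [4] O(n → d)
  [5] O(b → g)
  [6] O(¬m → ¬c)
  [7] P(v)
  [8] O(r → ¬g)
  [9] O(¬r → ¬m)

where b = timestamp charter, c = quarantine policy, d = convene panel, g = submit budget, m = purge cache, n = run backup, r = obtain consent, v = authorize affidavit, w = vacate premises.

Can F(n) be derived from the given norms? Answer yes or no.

Premise 3, F(¬m), is equivalent to O(m).
Premise 9, O(¬r → ¬m), contraposes to O(m → r); with O(m) we get O(r).
From O(r) and premise 8, O(r → ¬g), we obtain O(¬g).
Premise 5 is O(b → g); contrapositively O(¬g → ¬b). Since O(¬g) holds, K gives O(¬b).
Premise 1 is O(d → b); contrapositively O(¬b → ¬d). Since O(¬b) holds, K gives O(¬d).
The contrapositive of premise 4 (O(n → d)) is O(¬d → ¬n), and O(¬d) is already established, so O(¬n).
Premises 2, 6, 7 do not contribute to this derivation.
So O(¬n) holds, i.e. F(n). The claim follows.

Yes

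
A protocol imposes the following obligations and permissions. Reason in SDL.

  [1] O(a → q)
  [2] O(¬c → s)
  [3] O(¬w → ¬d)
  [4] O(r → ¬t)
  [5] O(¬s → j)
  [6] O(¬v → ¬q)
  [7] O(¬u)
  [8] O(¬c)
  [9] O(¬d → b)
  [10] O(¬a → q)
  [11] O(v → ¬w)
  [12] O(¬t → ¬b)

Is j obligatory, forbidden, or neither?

Neither

Premise 5 is O(¬s → j), but O(¬s) is not derivable from the premises, so it does not yield O(j).
No premise or chain of K-axiom applications forces O(j), and none forces O(¬j). So j is neither obligatory nor forbidden under these norms.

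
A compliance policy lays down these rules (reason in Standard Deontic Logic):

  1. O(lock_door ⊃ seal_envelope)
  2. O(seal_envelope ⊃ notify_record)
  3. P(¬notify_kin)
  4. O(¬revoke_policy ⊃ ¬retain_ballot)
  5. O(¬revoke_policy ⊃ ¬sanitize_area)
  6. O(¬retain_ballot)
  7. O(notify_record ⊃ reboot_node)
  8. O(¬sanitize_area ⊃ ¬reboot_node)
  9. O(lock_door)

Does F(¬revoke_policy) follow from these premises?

From premise 9 we have O(lock_door).
Applying K to premise 1 (O(lock_door ⊃ seal_envelope)) and O(lock_door) yields O(seal_envelope).
From O(seal_envelope) and premise 2, O(seal_envelope ⊃ notify_record), we obtain O(notify_record).
Premise 7 is O(notify_record ⊃ reboot_node); since O(notify_record), deontic closure gives O(reboot_node).
Premise 8, O(¬sanitize_area ⊃ ¬reboot_node), contraposes to O(reboot_node ⊃ sanitize_area); with O(reboot_node) we get O(sanitize_area).
The contrapositive of premise 5 (O(¬revoke_policy ⊃ ¬sanitize_area)) is O(sanitize_area ⊃ revoke_policy), and O(sanitize_area) is already established, so O(revoke_policy).
Premises 3, 4, 6 do not contribute to this derivation.
So O(revoke_policy) holds, i.e. F(¬revoke_policy). The claim follows.

Yes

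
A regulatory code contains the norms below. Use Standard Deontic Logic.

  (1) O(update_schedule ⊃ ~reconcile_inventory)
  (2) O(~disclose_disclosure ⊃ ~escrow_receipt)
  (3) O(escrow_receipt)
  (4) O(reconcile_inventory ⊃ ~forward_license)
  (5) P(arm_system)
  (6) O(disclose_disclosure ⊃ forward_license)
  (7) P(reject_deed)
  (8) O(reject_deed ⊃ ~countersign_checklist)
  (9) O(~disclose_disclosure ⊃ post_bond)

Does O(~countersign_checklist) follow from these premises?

Premise 8 is O(reject_deed ⊃ ~countersign_checklist), but O(reject_deed) is not derivable from the premises (the permission P(reject_deed) asserts only ~O(~reject_deed), not O(reject_deed)), so it does not yield O(~countersign_checklist).
No other premise forces O(~countersign_checklist). An ideal world satisfying every premise can still have ~countersign_checklist false, so O(~countersign_checklist) is not derivable.

No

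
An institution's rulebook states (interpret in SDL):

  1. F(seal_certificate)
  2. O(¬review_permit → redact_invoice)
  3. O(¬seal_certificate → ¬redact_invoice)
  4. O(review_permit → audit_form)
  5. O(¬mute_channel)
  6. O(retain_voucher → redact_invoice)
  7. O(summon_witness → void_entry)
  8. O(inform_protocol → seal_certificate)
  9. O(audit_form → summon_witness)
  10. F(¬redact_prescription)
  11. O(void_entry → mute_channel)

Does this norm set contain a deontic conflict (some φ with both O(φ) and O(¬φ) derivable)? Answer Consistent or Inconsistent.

Premise 5 states O(¬mute_channel) outright.
Premise 11, O(void_entry → mute_channel), contraposes to O(¬mute_channel → ¬void_entry); with O(¬mute_channel) we get O(¬void_entry).
The contrapositive of premise 7 (O(summon_witness → void_entry)) is O(¬void_entry → ¬summon_witness), and O(¬void_entry) is already established, so O(¬summon_witness).
Premise 9 is O(audit_form → summon_witness); contrapositively O(¬summon_witness → ¬audit_form). Since O(¬summon_witness) holds, K gives O(¬audit_form).
Premise 4 is O(review_permit → audit_form); contrapositively O(¬audit_form → ¬review_permit). Since O(¬audit_form) holds, K gives O(¬review_permit).
Applying K to premise 2 (O(¬review_permit → redact_invoice)) and O(¬review_permit) yields O(redact_invoice).
Premise 3, O(¬seal_certificate → ¬redact_invoice), contraposes to O(redact_invoice → seal_certificate); with O(redact_invoice) we get O(seal_certificate).
But premise 1, F(seal_certificate), means O(¬seal_certificate).
We now have both O(seal_certificate) and O(¬seal_certificate) — seal_certificate is simultaneously obligatory and forbidden, violating the D-axiom.

Inconsistent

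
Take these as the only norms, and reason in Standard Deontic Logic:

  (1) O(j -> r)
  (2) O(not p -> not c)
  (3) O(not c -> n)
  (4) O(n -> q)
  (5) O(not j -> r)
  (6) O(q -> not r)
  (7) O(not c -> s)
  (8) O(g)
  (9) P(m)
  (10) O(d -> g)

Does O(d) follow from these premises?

No

Premise 10 is O(d -> g); even if O(g) held, inferring O(d) would be affirming the consequent — invalid.
No other premise forces O(d). An ideal world satisfying every premise can still have d false, so O(d) is not derivable.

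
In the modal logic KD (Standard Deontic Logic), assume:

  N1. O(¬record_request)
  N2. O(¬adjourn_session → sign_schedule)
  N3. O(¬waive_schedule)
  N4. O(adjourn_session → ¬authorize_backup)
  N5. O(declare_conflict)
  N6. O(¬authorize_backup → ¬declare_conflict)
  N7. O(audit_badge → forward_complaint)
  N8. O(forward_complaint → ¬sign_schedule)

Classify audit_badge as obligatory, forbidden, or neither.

Forbidden

From premise 5 we have O(declare_conflict).
Premise 6, O(¬authorize_backup → ¬declare_conflict), contraposes to O(declare_conflict → authorize_backup); with O(declare_conflict) we get O(authorize_backup).
The contrapositive of premise 4 (O(adjourn_session → ¬authorize_backup)) is O(authorize_backup → ¬adjourn_session), and O(authorize_backup) is already established, so O(¬adjourn_session).
Premise 2 is O(¬adjourn_session → sign_schedule); since O(¬adjourn_session), deontic closure gives O(sign_schedule).
Premise 8 is O(forward_complaint → ¬sign_schedule); contrapositively O(sign_schedule → ¬forward_complaint). Since O(sign_schedule) holds, K gives O(¬forward_complaint).
The contrapositive of premise 7 (O(audit_badge → forward_complaint)) is O(¬forward_complaint → ¬audit_badge), and O(¬forward_complaint) is already established, so O(¬audit_badge).
Premises 1, 3 do not contribute to this derivation.
Thus O(¬audit_badge), which is F(audit_badge): audit_badge is forbidden.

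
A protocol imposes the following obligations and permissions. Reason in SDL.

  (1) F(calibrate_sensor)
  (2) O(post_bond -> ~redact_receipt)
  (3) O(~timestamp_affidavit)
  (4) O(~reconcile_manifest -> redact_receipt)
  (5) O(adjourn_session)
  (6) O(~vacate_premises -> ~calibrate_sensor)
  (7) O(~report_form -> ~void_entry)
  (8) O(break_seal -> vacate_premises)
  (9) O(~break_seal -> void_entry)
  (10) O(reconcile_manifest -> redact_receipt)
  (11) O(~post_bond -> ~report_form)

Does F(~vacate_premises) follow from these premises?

Yes

Premises 4 and 10 cover both cases: O(~reconcile_manifest -> redact_receipt) and O(reconcile_manifest -> redact_receipt). Since ~reconcile_manifest ∨ reconcile_manifest is a tautology, O(redact_receipt) follows.
The contrapositive of premise 2 (O(post_bond -> ~redact_receipt)) is O(redact_receipt -> ~post_bond), and O(redact_receipt) is already established, so O(~post_bond).
From O(~post_bond) and premise 11, O(~post_bond -> ~report_form), we obtain O(~report_form).
Applying K to premise 7 (O(~report_form -> ~void_entry)) and O(~report_form) yields O(~void_entry).
Premise 9 is O(~break_seal -> void_entry); contrapositively O(~void_entry -> break_seal). Since O(~void_entry) holds, K gives O(break_seal).
Premise 8 is O(break_seal -> vacate_premises); since O(break_seal), deontic closure gives O(vacate_premises).
Premises 1, 3, 5, 6 do not contribute to this derivation.
So O(vacate_premises) holds, i.e. F(~vacate_premises). The claim follows.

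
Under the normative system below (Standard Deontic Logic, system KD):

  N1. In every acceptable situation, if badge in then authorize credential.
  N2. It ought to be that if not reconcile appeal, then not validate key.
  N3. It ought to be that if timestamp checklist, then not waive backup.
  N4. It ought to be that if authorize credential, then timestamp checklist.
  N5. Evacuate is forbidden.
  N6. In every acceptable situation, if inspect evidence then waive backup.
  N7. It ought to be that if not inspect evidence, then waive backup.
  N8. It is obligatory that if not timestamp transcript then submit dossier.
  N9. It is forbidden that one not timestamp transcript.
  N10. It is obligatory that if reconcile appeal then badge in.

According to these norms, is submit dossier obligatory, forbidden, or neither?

Neither

Premise 8 is O(¬timestamp_transcript → submit_dossier), but O(¬timestamp_transcript) is not derivable from the premises, so it does not yield O(submit_dossier).
No premise or chain of K-axiom applications forces O(submit_dossier), and none forces O(¬submit_dossier). So submit_dossier is neither obligatory nor forbidden under these norms.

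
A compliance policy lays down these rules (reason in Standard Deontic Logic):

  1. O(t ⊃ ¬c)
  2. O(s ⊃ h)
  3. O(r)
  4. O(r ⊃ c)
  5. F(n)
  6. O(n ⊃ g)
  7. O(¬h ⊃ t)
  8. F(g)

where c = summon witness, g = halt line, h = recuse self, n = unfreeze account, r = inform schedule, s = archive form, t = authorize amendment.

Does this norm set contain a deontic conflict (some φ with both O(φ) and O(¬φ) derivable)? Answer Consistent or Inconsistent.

Premise 6 is O(n ⊃ g), but O(n) is not derivable from the premises, so it does not yield O(g).
So O(g) is not derivable, and the apparent clash with O(¬g) does not arise.
A world satisfying every obligation exists (e.g. c=true, g=false, h=true, n=false, r=true, s=false, t=false); no atom is both obligatory and forbidden, so the set is consistent.

Consistent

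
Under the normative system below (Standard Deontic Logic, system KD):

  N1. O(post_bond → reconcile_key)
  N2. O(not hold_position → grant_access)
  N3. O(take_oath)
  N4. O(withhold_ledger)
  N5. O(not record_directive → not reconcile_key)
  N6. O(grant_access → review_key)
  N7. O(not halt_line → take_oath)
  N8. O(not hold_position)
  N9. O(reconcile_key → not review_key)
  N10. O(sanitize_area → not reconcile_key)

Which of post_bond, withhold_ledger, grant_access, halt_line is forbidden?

Premise 8 gives O(not hold_position).
With premise 2, O(not hold_position → grant_access), the K-axiom yields O(grant_access).
Premise 6 is O(grant_access → review_key); since O(grant_access), deontic closure gives O(review_key).
Premise 9, O(reconcile_key → not review_key), contraposes to O(review_key → not reconcile_key); with O(review_key) we get O(not reconcile_key).
Premise 1, O(post_bond → reconcile_key), contraposes to O(not reconcile_key → not post_bond); with O(not reconcile_key) we get O(not post_bond).
So O(not post_bond) holds, i.e. post_bond is forbidden. None of the other listed options is forbidden under the premises.

post_bond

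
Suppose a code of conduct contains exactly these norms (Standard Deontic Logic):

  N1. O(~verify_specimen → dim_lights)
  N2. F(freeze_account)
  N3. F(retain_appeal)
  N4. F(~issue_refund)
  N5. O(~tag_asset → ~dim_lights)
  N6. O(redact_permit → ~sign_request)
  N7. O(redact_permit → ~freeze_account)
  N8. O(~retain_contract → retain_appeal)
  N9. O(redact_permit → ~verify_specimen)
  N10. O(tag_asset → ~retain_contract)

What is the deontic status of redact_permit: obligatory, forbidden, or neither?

Premise 3, F(retain_appeal), is equivalent to O(~retain_appeal).
Premise 8, O(~retain_contract → retain_appeal), contraposes to O(~retain_appeal → retain_contract); with O(~retain_appeal) we get O(retain_contract).
Premise 10, O(tag_asset → ~retain_contract), contraposes to O(retain_contract → ~tag_asset); with O(retain_contract) we get O(~tag_asset).
With premise 5, O(~tag_asset → ~dim_lights), the K-axiom yields O(~dim_lights).
The contrapositive of premise 1 (O(~verify_specimen → dim_lights)) is O(~dim_lights → verify_specimen), and O(~dim_lights) is already established, so O(verify_specimen).
Premise 9, O(redact_permit → ~verify_specimen), contraposes to O(verify_specimen → ~redact_permit); with O(verify_specimen) we get O(~redact_permit).
Premises 2, 4, 6, 7 do not contribute to this derivation.
Thus O(~redact_permit), which is F(redact_permit): redact_permit is forbidden.

Forbidden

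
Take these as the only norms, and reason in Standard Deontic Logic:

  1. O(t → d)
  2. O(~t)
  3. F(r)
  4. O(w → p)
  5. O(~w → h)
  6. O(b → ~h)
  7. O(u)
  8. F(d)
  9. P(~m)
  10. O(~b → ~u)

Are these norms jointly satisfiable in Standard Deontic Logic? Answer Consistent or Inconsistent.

Consistent

Premise 1 is O(t → d), but O(t) is not derivable from the premises, so it does not yield O(d).
So O(d) is not derivable, and the apparent clash with O(~d) does not arise.
A world satisfying every obligation exists (e.g. b=true, d=false, h=false, m=false, p=true, r=false, t=false, u=true, w=true); no atom is both obligatory and forbidden, so the set is consistent.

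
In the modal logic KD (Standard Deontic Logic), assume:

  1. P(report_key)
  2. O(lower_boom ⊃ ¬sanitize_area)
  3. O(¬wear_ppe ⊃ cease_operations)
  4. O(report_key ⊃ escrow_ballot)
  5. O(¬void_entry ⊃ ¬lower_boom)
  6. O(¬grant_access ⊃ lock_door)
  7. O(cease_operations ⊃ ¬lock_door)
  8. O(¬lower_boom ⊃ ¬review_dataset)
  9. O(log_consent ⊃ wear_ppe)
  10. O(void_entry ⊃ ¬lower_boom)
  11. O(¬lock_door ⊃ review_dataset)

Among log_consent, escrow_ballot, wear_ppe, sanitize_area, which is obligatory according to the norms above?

By case analysis on void_entry: premise 10 gives O(void_entry ⊃ ¬lower_boom) and premise 5 gives O(¬void_entry ⊃ ¬lower_boom), so O(¬lower_boom) either way.
Premise 8 is O(¬lower_boom ⊃ ¬review_dataset); since O(¬lower_boom), deontic closure gives O(¬review_dataset).
Premise 11, O(¬lock_door ⊃ review_dataset), contraposes to O(¬review_dataset ⊃ lock_door); with O(¬review_dataset) we get O(lock_door).
The contrapositive of premise 7 (O(cease_operations ⊃ ¬lock_door)) is O(lock_door ⊃ ¬cease_operations), and O(lock_door) is already established, so O(¬cease_operations).
Premise 3 is O(¬wear_ppe ⊃ cease_operations); contrapositively O(¬cease_operations ⊃ wear_ppe). Since O(¬cease_operations) holds, K gives O(wear_ppe).
So O(wear_ppe) holds — wear_ppe is obligatory. None of the other listed options is made obligatory by any chain of premises.

wear_ppe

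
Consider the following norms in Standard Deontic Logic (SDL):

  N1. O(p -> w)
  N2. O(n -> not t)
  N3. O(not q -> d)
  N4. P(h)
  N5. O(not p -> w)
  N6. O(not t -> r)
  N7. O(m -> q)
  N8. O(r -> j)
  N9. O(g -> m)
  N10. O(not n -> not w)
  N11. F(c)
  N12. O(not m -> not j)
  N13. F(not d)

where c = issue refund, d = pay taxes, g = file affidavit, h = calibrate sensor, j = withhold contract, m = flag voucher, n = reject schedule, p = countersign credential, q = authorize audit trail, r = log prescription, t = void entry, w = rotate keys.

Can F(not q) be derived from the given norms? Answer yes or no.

Yes

Premises 5 and 1 are O(not p -> w) and O(p -> w); every ideal world satisfies not p or p, so in either case w holds — hence O(w).
The contrapositive of premise 10 (O(not n -> not w)) is O(w -> n), and O(w) is already established, so O(n).
With premise 2, O(n -> not t), the K-axiom yields O(not t).
Applying K to premise 6 (O(not t -> r)) and O(not t) yields O(r).
From O(r) and premise 8, O(r -> j), we obtain O(j).
The contrapositive of premise 12 (O(not m -> not j)) is O(j -> m), and O(j) is already established, so O(m).
From O(m) and premise 7, O(m -> q), we obtain O(q).
Premises 3, 4, 9, 11, 13 do not contribute to this derivation.
So O(q) holds, i.e. F(not q). The claim follows.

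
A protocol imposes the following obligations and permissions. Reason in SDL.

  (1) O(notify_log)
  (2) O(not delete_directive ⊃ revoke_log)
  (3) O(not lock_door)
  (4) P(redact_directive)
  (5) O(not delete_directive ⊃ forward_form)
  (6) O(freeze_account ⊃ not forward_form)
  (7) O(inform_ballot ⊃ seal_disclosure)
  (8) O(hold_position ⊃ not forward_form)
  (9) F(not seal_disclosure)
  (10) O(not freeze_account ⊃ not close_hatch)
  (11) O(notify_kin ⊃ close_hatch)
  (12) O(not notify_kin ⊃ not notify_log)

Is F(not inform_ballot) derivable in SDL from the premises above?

Premise 7 is O(inform_ballot ⊃ seal_disclosure); even if O(seal_disclosure) held, inferring O(inform_ballot) would be affirming the consequent — invalid.
No other premise forces O(inform_ballot). An ideal world satisfying every premise can still have not inform_ballot true, so F(not inform_ballot) is not derivable.

No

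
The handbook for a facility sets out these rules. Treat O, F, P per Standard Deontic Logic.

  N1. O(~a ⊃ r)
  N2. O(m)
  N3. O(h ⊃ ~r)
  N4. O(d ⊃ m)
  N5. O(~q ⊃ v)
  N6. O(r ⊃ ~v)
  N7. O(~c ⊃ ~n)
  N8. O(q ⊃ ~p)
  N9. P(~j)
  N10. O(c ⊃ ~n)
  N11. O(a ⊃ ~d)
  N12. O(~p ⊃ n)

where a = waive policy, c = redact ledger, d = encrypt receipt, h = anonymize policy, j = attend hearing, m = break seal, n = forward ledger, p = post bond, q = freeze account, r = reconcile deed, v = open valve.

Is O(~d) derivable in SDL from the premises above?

By case analysis on ~c: premise 7 gives O(~c ⊃ ~n) and premise 10 gives O(c ⊃ ~n), so O(~n) either way.
Premise 12, O(~p ⊃ n), contraposes to O(~n ⊃ p); with O(~n) we get O(p).
Premise 8 is O(q ⊃ ~p); contrapositively O(p ⊃ ~q). Since O(p) holds, K gives O(~q).
From O(~q) and premise 5, O(~q ⊃ v), we obtain O(v).
Premise 6, O(r ⊃ ~v), contraposes to O(v ⊃ ~r); with O(v) we get O(~r).
Premise 1 is O(~a ⊃ r); contrapositively O(~r ⊃ a). Since O(~r) holds, K gives O(a).
From O(a) and premise 11, O(a ⊃ ~d), we obtain O(~d).
Premises 2, 3, 4, 9 do not contribute to this derivation.
So O(~d) follows.

Yes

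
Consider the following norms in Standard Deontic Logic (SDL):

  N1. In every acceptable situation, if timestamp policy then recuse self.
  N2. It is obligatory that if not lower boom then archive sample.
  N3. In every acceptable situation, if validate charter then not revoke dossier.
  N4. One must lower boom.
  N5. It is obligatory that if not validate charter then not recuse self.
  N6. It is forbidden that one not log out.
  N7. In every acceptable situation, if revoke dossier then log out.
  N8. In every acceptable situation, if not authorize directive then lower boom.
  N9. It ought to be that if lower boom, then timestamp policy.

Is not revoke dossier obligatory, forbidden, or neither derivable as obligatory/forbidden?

Obligatory

Premise 4 states O(lower_boom) outright.
Premise 9 is O(lower_boom → timestamp_policy); since O(lower_boom), deontic closure gives O(timestamp_policy).
Premise 1 is O(timestamp_policy → recuse_self); since O(timestamp_policy), deontic closure gives O(recuse_self).
Premise 5, O(¬validate_charter → ¬recuse_self), contraposes to O(recuse_self → validate_charter); with O(recuse_self) we get O(validate_charter).
From O(validate_charter) and premise 3, O(validate_charter → ¬revoke_dossier), we obtain O(¬revoke_dossier).
Premises 2, 6, 7, 8 do not contribute to this derivation.
Hence ¬revoke_dossier is obligatory.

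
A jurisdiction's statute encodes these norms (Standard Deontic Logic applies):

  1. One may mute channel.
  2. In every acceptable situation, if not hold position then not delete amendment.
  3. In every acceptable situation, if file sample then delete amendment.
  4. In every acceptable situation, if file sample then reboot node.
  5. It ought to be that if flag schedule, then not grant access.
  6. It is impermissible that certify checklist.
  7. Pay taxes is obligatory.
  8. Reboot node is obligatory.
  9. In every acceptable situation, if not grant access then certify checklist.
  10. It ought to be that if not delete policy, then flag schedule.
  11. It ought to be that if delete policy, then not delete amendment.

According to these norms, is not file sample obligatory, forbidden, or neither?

Obligatory

Premise 6 is F(certify_checklist), i.e. O(¬certify_checklist).
Premise 9 is O(¬grant_access → certify_checklist); contrapositively O(¬certify_checklist → grant_access). Since O(¬certify_checklist) holds, K gives O(grant_access).
Premise 5 is O(flag_schedule → ¬grant_access); contrapositively O(grant_access → ¬flag_schedule). Since O(grant_access) holds, K gives O(¬flag_schedule).
Premise 10, O(¬delete_policy → flag_schedule), contraposes to O(¬flag_schedule → delete_policy); with O(¬flag_schedule) we get O(delete_policy).
From O(delete_policy) and premise 11, O(delete_policy → ¬delete_amendment), we obtain O(¬delete_amendment).
The contrapositive of premise 3 (O(file_sample → delete_amendment)) is O(¬delete_amendment → ¬file_sample), and O(¬delete_amendment) is already established, so O(¬file_sample).
Premises 1, 2, 4, 7, 8 do not contribute to this derivation.
Hence ¬file_sample is obligatory.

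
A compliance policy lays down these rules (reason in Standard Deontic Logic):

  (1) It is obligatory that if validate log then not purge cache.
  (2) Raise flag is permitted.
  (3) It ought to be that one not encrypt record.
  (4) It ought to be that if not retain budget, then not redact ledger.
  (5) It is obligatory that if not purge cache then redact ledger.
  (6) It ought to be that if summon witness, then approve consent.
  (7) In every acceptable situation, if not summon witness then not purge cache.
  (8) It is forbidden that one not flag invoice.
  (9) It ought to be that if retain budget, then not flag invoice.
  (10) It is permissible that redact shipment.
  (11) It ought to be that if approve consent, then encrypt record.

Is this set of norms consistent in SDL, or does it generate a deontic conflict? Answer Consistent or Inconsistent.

Premise 3 gives O(¬encrypt_record).
Premise 11, O(approve_consent → encrypt_record), contraposes to O(¬encrypt_record → ¬approve_consent); with O(¬encrypt_record) we get O(¬approve_consent).
Premise 6, O(summon_witness → approve_consent), contraposes to O(¬approve_consent → ¬summon_witness); with O(¬approve_consent) we get O(¬summon_witness).
Premise 7 is O(¬summon_witness → ¬purge_cache); since O(¬summon_witness), deontic closure gives O(¬purge_cache).
Premise 5 is O(¬purge_cache → redact_ledger); since O(¬purge_cache), deontic closure gives O(redact_ledger).
Premise 4, O(¬retain_budget → ¬redact_ledger), contraposes to O(redact_ledger → retain_budget); with O(redact_ledger) we get O(retain_budget).
From O(retain_budget) and premise 9, O(retain_budget → ¬flag_invoice), we obtain O(¬flag_invoice).
But premise 8, F(¬flag_invoice), means O(flag_invoice).
We now have both O(¬flag_invoice) and O(flag_invoice) — flag_invoice is simultaneously obligatory and forbidden, violating the D-axiom.

Inconsistent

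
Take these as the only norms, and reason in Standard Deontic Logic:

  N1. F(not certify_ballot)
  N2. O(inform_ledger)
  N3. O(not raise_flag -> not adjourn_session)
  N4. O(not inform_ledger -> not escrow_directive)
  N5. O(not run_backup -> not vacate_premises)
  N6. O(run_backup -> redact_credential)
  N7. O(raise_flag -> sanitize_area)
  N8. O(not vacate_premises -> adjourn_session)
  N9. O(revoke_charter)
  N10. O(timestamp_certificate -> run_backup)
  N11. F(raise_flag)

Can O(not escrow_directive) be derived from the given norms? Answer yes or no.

No

Premise 4 is O(not inform_ledger -> not escrow_directive), but O(not inform_ledger) is not derivable from the premises, so it does not yield O(not escrow_directive).
No other premise forces O(not escrow_directive). An ideal world satisfying every premise can still have not escrow_directive false, so O(not escrow_directive) is not derivable.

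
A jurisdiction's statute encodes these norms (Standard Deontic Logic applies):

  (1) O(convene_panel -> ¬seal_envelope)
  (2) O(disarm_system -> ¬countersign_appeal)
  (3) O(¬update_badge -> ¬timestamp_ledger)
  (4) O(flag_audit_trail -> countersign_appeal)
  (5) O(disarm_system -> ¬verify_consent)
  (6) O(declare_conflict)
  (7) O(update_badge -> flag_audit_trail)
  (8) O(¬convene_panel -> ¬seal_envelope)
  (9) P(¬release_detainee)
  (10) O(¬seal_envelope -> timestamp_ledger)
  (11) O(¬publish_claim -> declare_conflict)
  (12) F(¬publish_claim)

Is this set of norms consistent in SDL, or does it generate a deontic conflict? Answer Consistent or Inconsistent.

Consistent

Premise 11 is O(¬publish_claim -> declare_conflict); even if O(declare_conflict) held, inferring O(¬publish_claim) would be affirming the consequent — invalid.
So O(¬publish_claim) is not derivable, and the apparent clash with O(publish_claim) does not arise.
A world satisfying every obligation exists (e.g. convene_panel=false, countersign_appeal=true, declare_conflict=true, disarm_system=false, flag_audit_trail=true, publish_claim=true, release_detainee=false, seal_envelope=false, timestamp_ledger=true, update_badge=true, verify_consent=false); no atom is both obligatory and forbidden, so the set is consistent.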